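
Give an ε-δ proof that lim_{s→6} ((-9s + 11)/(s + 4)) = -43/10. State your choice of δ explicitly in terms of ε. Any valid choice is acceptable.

Fix ε > 0. We want δ > 0 with 0 < |s − 6| < δ ⇒ |(-9s + 11)/(s + 4) + 43/10| < ε.
Combining over a common denominator, (-9s + 11)/(s + 4) + 43/10 = [(-9s + 11)·10 − (-43)·(s + 4)] / [10·(s + 4)] = -47(s − 6) / (10(s + 4)).
So |(-9s + 11)/(s + 4) + 43/10| = 47|s − 6| / (10·|s + 4|).
Restrict δ ≤ 5. Then |s − 6| < 5 gives |s + 4| = |(s − 6) + 10| ≥ 10 − 5 = 5.
Hence |(-9s + 11)/(s + 4) + 43/10| < 47|s − 6|/(10·5) = (47/50)|s − 6|, which is < ε once |s − 6| < (50/47)ε.
Take δ = min(5, (50/47)ε). Then 0 < |s − 6| < δ forces both bounds, so |(-9s + 11)/(s + 4) + 43/10| < ε.

δ = min(5, (50/47)ε)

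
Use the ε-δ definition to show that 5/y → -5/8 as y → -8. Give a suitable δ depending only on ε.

Fix ε > 0. We seek δ > 0 such that 0 < |y + 8| < δ implies |5/y + 5/8| < ε.
|5/y + 5/8| = 5·|-8 − y|/(8·|y|) = 5|y + 8|/(8|y|).
Require δ ≤ 4 so that |y| > 8 − 4 = 4, hence 8|y| > 32.
Then |5/y + 5/8| < 5|y + 8|/32, which is < ε when |y + 8| < (32/5)ε.
Take δ = min(4, (32/5)ε). Then 0 < |y + 8| < δ gives both |y + 8| < 4 and |y + 8| < (32/5)ε, so |5/y + 5/8| < ε.

δ = min(4, (32/5)ε)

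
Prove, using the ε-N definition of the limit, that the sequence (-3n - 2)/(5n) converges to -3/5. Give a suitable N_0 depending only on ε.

N_0 = (2/5)/ε

Suppose ε > 0. For n ≥ 1, |(-3n - 2)/(5n) + 3/5| = |-10|/(5(5n)) = 10/(5(5n)).
Since 5n ≥ 5n for n ≥ 1, this is ≤ 10/(5·5n) = (2/5)/n.
So |(-3n - 2)/(5n) + 3/5| < ε whenever n > (2/5)/ε.
Take N_0 = (2/5)/ε. If n > N_0 then |(-3n - 2)/(5n) + 3/5| ≤ (2/5)/n < ε.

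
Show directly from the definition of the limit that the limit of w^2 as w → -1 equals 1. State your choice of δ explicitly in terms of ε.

Let ε > 0. We seek δ > 0 with 0 < |w + 1| < δ ⇒ |w^2 − 1| < ε.
Factor: w^2 − 1 = (w + 1)(w - 1), so |w^2 − 1| = |w + 1|·|w - 1|.
Impose δ ≤ 1 so that |w| < 2; then |w - 1| ≤ 3.
Hence |w^2 − 1| ≤ 3|w + 1|, which is < ε once |w + 1| < ε/3.
Take δ = min(1, ε/3). If 0 < |w + 1| < δ then both bounds hold and |w^2 − 1| ≤ 3|w + 1| < 3·(ε/3) = ε.

δ = min(1, ε/3)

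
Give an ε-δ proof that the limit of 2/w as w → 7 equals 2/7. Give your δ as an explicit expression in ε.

δ = min(7/2, (49/4)ε)

Fix ε > 0. We seek δ > 0 such that 0 < |w − 7| < δ implies |2/w − (2/7)| < ε.
|2/w − (2/7)| = 2·|7 − w|/(7·|w|) = 2|w − 7|/(7|w|).
Require δ ≤ 7/2 so that |w| > 7 − 7/2 = 7/2, hence 7|w| > 49/2.
Then |2/w − (2/7)| < 2|w − 7|/(49/2), which is < ε when |w − 7| < (49/4)ε.
Take δ = min(7/2, (49/4)ε). Then 0 < |w − 7| < δ gives both |w − 7| < 7/2 and |w − 7| < (49/4)ε, so |2/w − (2/7)| < ε.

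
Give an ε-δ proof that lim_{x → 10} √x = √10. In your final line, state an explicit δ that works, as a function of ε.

Let ε > 0. We want δ > 0 such that 0 < |x − 10| < δ implies |√x − √10| < ε.
Rationalise: √x − √10 = (x − 10)/(√x + √10), so |√x − √10| = |x − 10|/(√x + √10).
Restrict δ ≤ 10 so that |x − 10| < 10 forces x > 0, and then √x + √10 > √10.
Hence |√x − √10| < |x − 10|/√10, which is < ε once |x − 10| < √10·ε.
Take δ = min(10, √10·ε). If 0 < |x − 10| < δ then x > 0 and |√x − √10| < |x − 10|/√10 < ε.

δ = min(10, √10·ε)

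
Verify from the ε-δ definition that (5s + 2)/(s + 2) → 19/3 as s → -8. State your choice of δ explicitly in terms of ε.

Fix ε > 0. We want δ > 0 with 0 < |s + 8| < δ ⇒ |(5s + 2)/(s + 2) − (19/3)| < ε.
Combining over a common denominator, (5s + 2)/(s + 2) − (19/3) = [(5s + 2)·(-6) − (-38)·(s + 2)] / [(-6)·(s + 2)] = 8(s + 8) / ((-6)(s + 2)).
So |(5s + 2)/(s + 2) − (19/3)| = 8|s + 8| / (6·|s + 2|).
Require δ ≤ 3, so |s + 2| ≥ |-6| − |s + 8| > 6 − 3 = 3.
Hence |(5s + 2)/(s + 2) − (19/3)| < 8|s + 8|/(6·3) = (4/9)|s + 8|, which is < ε once |s + 8| < (9/4)ε.
Take δ = min(3, (9/4)ε). Then 0 < |s + 8| < δ forces both bounds, so |(5s + 2)/(s + 2) − (19/3)| < ε.

δ = min(3, (9/4)ε)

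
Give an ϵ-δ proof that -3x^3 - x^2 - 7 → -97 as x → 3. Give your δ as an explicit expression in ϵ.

Let ϵ > 0. We want δ > 0 such that 0 < |x − 3| < δ implies |(-3x^3 - x^2 - 7) + 97| < ϵ.
(-3x^3 - x^2 - 7) + 97 = -3x^3 - x^2 + 90 = (x − 3)(-3x^2 - 10x - 30).
So |(-3x^3 - x^2 - 7) + 97| = |x − 3|·|-3x^2 - 10x - 30|.
Assume first that |x − 3| < 1, so |x| < 4. Then |-3x^2 - 10x - 30| ≤ 3·4^2 + 10·4 + 30 = 118.
Hence |(-3x^3 - x^2 - 7) + 97| ≤ 118|x − 3| < ϵ provided |x − 3| < ϵ/118.
Choosing δ = min(1, ϵ/118) ensures both conditions, hence |(-3x^3 - x^2 - 7) + 97| < ϵ.

δ = min(1, ϵ/118)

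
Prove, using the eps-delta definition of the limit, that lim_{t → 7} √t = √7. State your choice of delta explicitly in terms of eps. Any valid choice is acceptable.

delta = min(7, √7·eps)

Let eps > 0. We want delta > 0 such that 0 < |t − 7| < delta implies |√t − √7| < eps.
Rationalise: √t − √7 = (t − 7)/(√t + √7), so |√t − √7| = |t − 7|/(√t + √7).
Restrict delta ≤ 7 so that |t − 7| < 7 forces t > 0, and then √t + √7 > √7.
Hence |√t − √7| < |t − 7|/√7, which is < eps once |t − 7| < √7·eps.
Take delta = min(7, √7·eps). If 0 < |t − 7| < delta then t > 0 and |√t − √7| < |t − 7|/√7 < eps.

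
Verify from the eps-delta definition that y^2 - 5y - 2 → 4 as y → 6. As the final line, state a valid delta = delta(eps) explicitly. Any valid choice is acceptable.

delta = min(1, eps/8)

Suppose eps > 0. We want delta > 0 such that 0 < |y − 6| < delta implies |(y^2 - 5y - 2) − 4| < eps.
(y^2 - 5y - 2) − 4 = y^2 - 5y - 6 = (y − 6)(y + 1).
So |(y^2 - 5y - 2) − 4| = |y − 6|·|y + 1|.
Require delta ≤ 1. Then |y − 6| < 1 gives |y| < 7, and by the triangle inequality |y + 1| ≤ 7 + 1 = 8.
Hence |(y^2 - 5y - 2) − 4| ≤ 8|y − 6| < eps provided |y − 6| < eps/8.
Take delta = min(1, eps/8). Then 0 < |y − 6| < delta gives both |y − 6| < 1 and |y − 6| < eps/8, so |(y^2 - 5y - 2) − 4| < eps.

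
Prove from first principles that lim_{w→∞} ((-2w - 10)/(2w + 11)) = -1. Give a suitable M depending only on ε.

Let ε > 0. We seek M > 0 such that w > M implies |(-2w - 10)/(2w + 11) + 1| < ε.
(-2w - 10)/(2w + 11) + 1 = (2(-2w - 10) − (-2)(2w + 11)) / (2(2w + 11)) = 2/(2(2w + 11)).
For w > 0 we have 2w + 11 > 2w, so |(-2w - 10)/(2w + 11) + 1| = 2/(2(2w + 11)) < 2/(2·2w) = (1/2)/w.
Thus |(-2w - 10)/(2w + 11) + 1| < ε whenever w > (1/2)/ε.
Take M = (1/2)/ε. If w > M then |(-2w - 10)/(2w + 11) + 1| < (1/2)/w < ε.

M = (1/2)/ε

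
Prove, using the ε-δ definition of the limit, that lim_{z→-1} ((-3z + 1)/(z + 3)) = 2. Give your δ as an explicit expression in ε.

Suppose ε > 0. We want δ > 0 with 0 < |z + 1| < δ ⇒ |(-3z + 1)/(z + 3) − 2| < ε.
Combining over a common denominator, (-3z + 1)/(z + 3) − 2 = [(-3z + 1)·2 − 4·(z + 3)] / [2·(z + 3)] = -10(z + 1) / (2(z + 3)).
So |(-3z + 1)/(z + 3) − 2| = 10|z + 1| / (2·|z + 3|).
Restrict δ ≤ 1. Then |z + 1| < 1 gives |z + 3| = |(z + 1) + 2| ≥ 2 − 1 = 1.
Hence |(-3z + 1)/(z + 3) − 2| < 10|z + 1|/(2·1) = 5|z + 1|, which is < ε once |z + 1| < (1/5)ε.
Take δ = min(1, (1/5)ε). Then 0 < |z + 1| < δ forces both bounds, so |(-3z + 1)/(z + 3) − 2| < ε.

δ = min(1, (1/5)ε)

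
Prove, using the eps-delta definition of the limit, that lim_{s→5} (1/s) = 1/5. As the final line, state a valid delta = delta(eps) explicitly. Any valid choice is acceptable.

delta = min(5/2, (25/2)eps)

Let eps > 0 be given. We seek delta > 0 such that 0 < |s − 5| < delta implies |1/s − (1/5)| < eps.
|1/s − (1/5)| = |5 − s|/(5·|s|) = |s − 5|/(5|s|).
Require delta ≤ 5/2 so that |s| > 5 − 5/2 = 5/2, hence 5|s| > 25/2.
Then |1/s − (1/5)| < |s − 5|/(25/2), which is < eps when |s − 5| < (25/2)eps.
Take delta = min(5/2, (25/2)eps). Then 0 < |s − 5| < delta gives both |s − 5| < 5/2 and |s − 5| < (25/2)eps, so |1/s − (1/5)| < eps.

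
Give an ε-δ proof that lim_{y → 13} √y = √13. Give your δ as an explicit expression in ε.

Let ε > 0. We want δ > 0 such that 0 < |y − 13| < δ implies |√y − √13| < ε.
Multiplying by the conjugate, |√y − √13| = |y − 13|/(√y + √13).
Restrict δ ≤ 13 so that |y − 13| < 13 forces y > 0, and then √y + √13 > √13.
Hence |√y − √13| < |y − 13|/√13, which is < ε once |y − 13| < √13·ε.
Take δ = min(13, √13·ε). If 0 < |y − 13| < δ then y > 0 and |√y − √13| < |y − 13|/√13 < ε.

δ = min(13, √13·ε)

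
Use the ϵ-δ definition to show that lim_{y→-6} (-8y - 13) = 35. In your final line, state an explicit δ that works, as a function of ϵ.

δ = ϵ/8

Let ϵ > 0. We need δ > 0 so that 0 < |y + 6| < δ implies |(-8y - 13) − 35| < ϵ.
Since (-8y - 13) − 35 = -8(y + 6), we have |(-8y - 13) − 35| = 8|y + 6|.
So 8|y + 6| < ϵ exactly when |y + 6| < ϵ/8.
Choosing δ = ϵ/8 gives |(-8y - 13) − 35| = 8|y + 6| < ϵ whenever |y + 6| < δ.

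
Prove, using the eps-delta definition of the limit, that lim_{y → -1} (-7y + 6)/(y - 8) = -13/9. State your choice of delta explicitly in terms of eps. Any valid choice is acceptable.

delta = min(9/2, (81/100)eps)

Fix eps > 0. We want delta > 0 with 0 < |y + 1| < delta ⇒ |(-7y + 6)/(y - 8) + 13/9| < eps.
Combining over a common denominator, (-7y + 6)/(y - 8) + 13/9 = [(-7y + 6)·(-9) − 13·(y - 8)] / [(-9)·(y - 8)] = 50(y + 1) / ((-9)(y - 8)).
So |(-7y + 6)/(y - 8) + 13/9| = 50|y + 1| / (9·|y − 8|).
Restrict delta ≤ 9/2. Then |y + 1| < 9/2 gives |y − 8| = |(y + 1) + (-9)| ≥ 9 − 9/2 = 9/2.
Hence |(-7y + 6)/(y - 8) + 13/9| < 50|y + 1|/(9·(9/2)) = (100/81)|y + 1|, which is < eps once |y + 1| < (81/100)eps.
Take delta = min(9/2, (81/100)eps). Then 0 < |y + 1| < delta forces both bounds, so |(-7y + 6)/(y - 8) + 13/9| < eps.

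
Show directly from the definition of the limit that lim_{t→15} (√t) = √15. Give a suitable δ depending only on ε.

Fix ε > 0. We want δ > 0 such that 0 < |t − 15| < δ implies |√t − √15| < ε.
Rationalise: √t − √15 = (t − 15)/(√t + √15), so |√t − √15| = |t − 15|/(√t + √15).
Restrict δ ≤ 15 so that |t − 15| < 15 forces t > 0, and then √t + √15 > √15.
Hence |√t − √15| < |t − 15|/√15, which is < ε once |t − 15| < √15·ε.
Take δ = min(15, √15·ε). If 0 < |t − 15| < δ then t > 0 and |√t − √15| < |t − 15|/√15 < ε.

δ = min(15, √15·ε)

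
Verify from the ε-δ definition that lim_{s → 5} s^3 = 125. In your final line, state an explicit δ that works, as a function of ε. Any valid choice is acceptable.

δ = min(2, ε/109)

Let ε > 0 be given. We seek δ > 0 with 0 < |s − 5| < δ ⇒ |s^3 − 125| < ε.
Factor: s^3 − 125 = (s − 5)(s^2 + 5s + 25), so |s^3 − 125| = |s − 5|·|s^2 + 5s + 25|.
Impose δ ≤ 2 so that |s| < 7; then |s^2 + 5s + 25| ≤ 109.
Hence |s^3 − 125| ≤ 109|s − 5|, which is < ε once |s − 5| < ε/109.
Take δ = min(2, ε/109). If 0 < |s − 5| < δ then both bounds hold and |s^3 − 125| ≤ 109|s − 5| < 109·(ε/109) = ε.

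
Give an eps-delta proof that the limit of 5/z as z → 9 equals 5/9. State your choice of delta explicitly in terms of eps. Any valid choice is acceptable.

Let eps > 0 be given. We seek delta > 0 such that 0 < |z − 9| < delta implies |5/z − (5/9)| < eps.
|5/z − (5/9)| = 5·|9 − z|/(9·|z|) = 5|z − 9|/(9|z|).
Require delta ≤ 9/2 so that |z| > 9 − 9/2 = 9/2, hence 9|z| > 81/2.
Then |5/z − (5/9)| < 5|z − 9|/(81/2), which is < eps when |z − 9| < (81/10)eps.
Take delta = min(9/2, (81/10)eps). Then 0 < |z − 9| < delta gives both |z − 9| < 9/2 and |z − 9| < (81/10)eps, so |5/z − (5/9)| < eps.

delta = min(9/2, (81/10)eps)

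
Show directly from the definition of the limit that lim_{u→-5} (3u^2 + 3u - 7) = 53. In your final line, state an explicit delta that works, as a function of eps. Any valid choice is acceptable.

delta = min(1, eps/30)

Suppose eps > 0. We want delta > 0 such that 0 < |u + 5| < delta implies |(3u^2 + 3u - 7) − 53| < eps.
(3u^2 + 3u - 7) − 53 = 3u^2 + 3u - 60 = (u + 5)(3u - 12).
So |(3u^2 + 3u - 7) − 53| = |u + 5|·|3u - 12|.
Assume first that |u + 5| < 1, so |u| < 6. Then |3u - 12| ≤ 3·6 + 12 = 30.
Hence |(3u^2 + 3u - 7) − 53| ≤ 30|u + 5| < eps provided |u + 5| < eps/30.
Take delta = min(1, eps/30). Then 0 < |u + 5| < delta gives both |u + 5| < 1 and |u + 5| < eps/30, so |(3u^2 + 3u - 7) − 53| < eps.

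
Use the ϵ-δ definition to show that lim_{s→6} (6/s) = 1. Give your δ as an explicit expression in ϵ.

Fix ϵ > 0. We seek δ > 0 such that 0 < |s − 6| < δ implies |6/s − 1| < ϵ.
|6/s − 1| = 6·|6 − s|/(6·|s|) = 6|s − 6|/(6|s|).
Require δ ≤ 3 so that |s| > 6 − 3 = 3, hence 6|s| > 18.
Then |6/s − 1| < 6|s − 6|/18, which is < ϵ when |s − 6| < 3ϵ.
Take δ = min(3, 3ϵ). Then 0 < |s − 6| < δ gives both |s − 6| < 3 and |s − 6| < 3ϵ, so |6/s − 1| < ϵ.

δ = min(3, 3ϵ)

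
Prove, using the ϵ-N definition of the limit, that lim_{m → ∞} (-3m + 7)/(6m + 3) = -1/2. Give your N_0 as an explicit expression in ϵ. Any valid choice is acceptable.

Let ϵ > 0. For m ≥ 1, |(-3m + 7)/(6m + 3) + 1/2| = |51|/(6(6m + 3)) = 51/(6(6m + 3)).
Since 6m + 3 ≥ 6m for m ≥ 1, this is ≤ 51/(6·6m) = (17/12)/m.
So |(-3m + 7)/(6m + 3) + 1/2| < ϵ whenever m > (17/12)/ϵ.
Take N_0 = (17/12)/ϵ. If m > N_0 then |(-3m + 7)/(6m + 3) + 1/2| ≤ (17/12)/m < ϵ.

N_0 = (17/12)/ϵ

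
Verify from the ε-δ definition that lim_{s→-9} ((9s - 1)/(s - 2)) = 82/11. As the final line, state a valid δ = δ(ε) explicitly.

δ = min(11/2, (121/34)ε)

Fix ε > 0. We want δ > 0 with 0 < |s + 9| < δ ⇒ |(9s - 1)/(s - 2) − (82/11)| < ε.
Combining over a common denominator, (9s - 1)/(s - 2) − (82/11) = [(9s - 1)·(-11) − (-82)·(s - 2)] / [(-11)·(s - 2)] = -17(s + 9) / ((-11)(s - 2)).
So |(9s - 1)/(s - 2) − (82/11)| = 17|s + 9| / (11·|s − 2|).
Restrict δ ≤ 11/2. Then |s + 9| < 11/2 gives |s − 2| = |(s + 9) + (-11)| ≥ 11 − 11/2 = 11/2.
Hence |(9s - 1)/(s - 2) − (82/11)| < 17|s + 9|/(11·(11/2)) = (34/121)|s + 9|, which is < ε once |s + 9| < (121/34)ε.
Take δ = min(11/2, (121/34)ε). Then 0 < |s + 9| < δ forces both bounds, so |(9s - 1)/(s - 2) − (82/11)| < ε.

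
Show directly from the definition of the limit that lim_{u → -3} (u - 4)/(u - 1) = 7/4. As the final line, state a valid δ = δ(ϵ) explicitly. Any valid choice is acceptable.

Suppose ϵ > 0. We want δ > 0 with 0 < |u + 3| < δ ⇒ |(u - 4)/(u - 1) − (7/4)| < ϵ.
Combining over a common denominator, (u - 4)/(u - 1) − (7/4) = [(u - 4)·(-4) − (-7)·(u - 1)] / [(-4)·(u - 1)] = 3(u + 3) / ((-4)(u - 1)).
So |(u - 4)/(u - 1) − (7/4)| = 3|u + 3| / (4·|u − 1|).
Restrict δ ≤ 2. Then |u + 3| < 2 gives |u − 1| = |(u + 3) + (-4)| ≥ 4 − 2 = 2.
Hence |(u - 4)/(u - 1) − (7/4)| < 3|u + 3|/(4·2) = (3/8)|u + 3|, which is < ϵ once |u + 3| < (8/3)ϵ.
Take δ = min(2, (8/3)ϵ). Then 0 < |u + 3| < δ forces both bounds, so |(u - 4)/(u - 1) − (7/4)| < ϵ.

δ = min(2, (8/3)ϵ)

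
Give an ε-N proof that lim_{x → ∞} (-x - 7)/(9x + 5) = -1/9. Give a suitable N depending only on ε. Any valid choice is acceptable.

Let ε > 0. We seek N > 0 such that x > N implies |(-x - 7)/(9x + 5) + 1/9| < ε.
(-x - 7)/(9x + 5) + 1/9 = (9(-x - 7) − (-1)(9x + 5)) / (9(9x + 5)) = -58/(9(9x + 5)).
For x > 0 we have 9x + 5 > 9x, so |(-x - 7)/(9x + 5) + 1/9| = 58/(9(9x + 5)) < 58/(9·9x) = (58/81)/x.
Thus |(-x - 7)/(9x + 5) + 1/9| < ε whenever x > (58/81)/ε.
Take N = (58/81)/ε. If x > N then |(-x - 7)/(9x + 5) + 1/9| < (58/81)/x < ε.

N = (58/81)/ε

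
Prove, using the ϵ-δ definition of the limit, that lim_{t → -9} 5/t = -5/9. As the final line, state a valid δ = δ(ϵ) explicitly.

δ = min(9/2, (81/10)ϵ)

Fix ϵ > 0. We seek δ > 0 such that 0 < |t + 9| < δ implies |5/t + 5/9| < ϵ.
|5/t + 5/9| = 5·|-9 − t|/(9·|t|) = 5|t + 9|/(9|t|).
Require δ ≤ 9/2 so that |t| > 9 − 9/2 = 9/2, hence 9|t| > 81/2.
Then |5/t + 5/9| < 5|t + 9|/(81/2), which is < ϵ when |t + 9| < (81/10)ϵ.
Take δ = min(9/2, (81/10)ϵ). Then 0 < |t + 9| < δ gives both |t + 9| < 9/2 and |t + 9| < (81/10)ϵ, so |5/t + 5/9| < ϵ.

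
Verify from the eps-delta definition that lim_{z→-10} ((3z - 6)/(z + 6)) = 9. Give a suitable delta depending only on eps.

Let eps > 0 be given. We want delta > 0 with 0 < |z + 10| < delta ⇒ |(3z - 6)/(z + 6) − 9| < eps.
Combining over a common denominator, (3z - 6)/(z + 6) − 9 = [(3z - 6)·(-4) − (-36)·(z + 6)] / [(-4)·(z + 6)] = 24(z + 10) / ((-4)(z + 6)).
So |(3z - 6)/(z + 6) − 9| = 24|z + 10| / (4·|z + 6|).
Require delta ≤ 2, so |z + 6| ≥ |-4| − |z + 10| > 4 − 2 = 2.
Hence |(3z - 6)/(z + 6) − 9| < 24|z + 10|/(4·2) = 3|z + 10|, which is < eps once |z + 10| < (1/3)eps.
Take delta = min(2, (1/3)eps). Then 0 < |z + 10| < delta forces both bounds, so |(3z - 6)/(z + 6) − 9| < eps.

delta = min(2, (1/3)eps)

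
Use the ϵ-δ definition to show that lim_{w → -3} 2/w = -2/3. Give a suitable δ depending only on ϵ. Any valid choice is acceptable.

δ = min(3/2, (9/4)ϵ)

Fix ϵ > 0. We seek δ > 0 such that 0 < |w + 3| < δ implies |2/w + 2/3| < ϵ.
|2/w + 2/3| = 2·|-3 − w|/(3·|w|) = 2|w + 3|/(3|w|).
Require δ ≤ 3/2 so that |w| > 3 − 3/2 = 3/2, hence 3|w| > 9/2.
Then |2/w + 2/3| < 2|w + 3|/(9/2), which is < ϵ when |w + 3| < (9/4)ϵ.
Take δ = min(3/2, (9/4)ϵ). Then 0 < |w + 3| < δ gives both |w + 3| < 3/2 and |w + 3| < (9/4)ϵ, so |2/w + 2/3| < ϵ.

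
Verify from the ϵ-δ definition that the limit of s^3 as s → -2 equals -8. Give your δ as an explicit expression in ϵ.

Suppose ϵ > 0. We seek δ > 0 with 0 < |s + 2| < δ ⇒ |s^3 + 8| < ϵ.
Factor: s^3 + 8 = (s + 2)(s^2 - 2s + 4), so |s^3 + 8| = |s + 2|·|s^2 - 2s + 4|.
Impose δ ≤ 1 so that |s| < 3; then |s^2 - 2s + 4| ≤ 19.
Hence |s^3 + 8| ≤ 19|s + 2|, which is < ϵ once |s + 2| < ϵ/19.
Take δ = min(1, ϵ/19). If 0 < |s + 2| < δ then both bounds hold and |s^3 + 8| ≤ 19|s + 2| < 19·(ϵ/19) = ϵ.

δ = min(1, ϵ/19)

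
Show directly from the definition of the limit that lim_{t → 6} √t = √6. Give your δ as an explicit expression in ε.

Let ε > 0 be given. We want δ > 0 such that 0 < |t − 6| < δ implies |√t − √6| < ε.
Multiplying by the conjugate, |√t − √6| = |t − 6|/(√t + √6).
Restrict δ ≤ 6 so that |t − 6| < 6 forces t > 0, and then √t + √6 > √6.
Hence |√t − √6| < |t − 6|/√6, which is < ε once |t − 6| < √6·ε.
Take δ = min(6, √6·ε). If 0 < |t − 6| < δ then t > 0 and |√t − √6| < |t − 6|/√6 < ε.

δ = min(6, √6·ε)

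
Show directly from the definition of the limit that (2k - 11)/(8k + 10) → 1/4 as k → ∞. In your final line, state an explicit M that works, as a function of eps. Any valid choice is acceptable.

Let eps > 0. For k ≥ 1, |(2k - 11)/(8k + 10) − (1/4)| = |-108|/(8(8k + 10)) = 108/(8(8k + 10)).
Since 8k + 10 ≥ 8k for k ≥ 1, this is ≤ 108/(8·8k) = (27/16)/k.
So |(2k - 11)/(8k + 10) − (1/4)| < eps whenever k > (27/16)/eps.
Take M = (27/16)/eps. If k > M then |(2k - 11)/(8k + 10) − (1/4)| ≤ (27/16)/k < eps.

M = (27/16)/eps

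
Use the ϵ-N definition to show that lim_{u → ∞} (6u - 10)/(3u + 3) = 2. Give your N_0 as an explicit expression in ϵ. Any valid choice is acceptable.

N_0 = (16/3)/ϵ

Fix ϵ > 0. We seek N_0 > 0 such that u > N_0 implies |(6u - 10)/(3u + 3) − 2| < ϵ.
(6u - 10)/(3u + 3) − 2 = (3(6u - 10) − 6(3u + 3)) / (3(3u + 3)) = -48/(3(3u + 3)).
For u > 0 we have 3u + 3 > 3u, so |(6u - 10)/(3u + 3) − 2| = 48/(3(3u + 3)) < 48/(3·3u) = (16/3)/u.
Thus |(6u - 10)/(3u + 3) − 2| < ϵ whenever u > (16/3)/ϵ.
Take N_0 = (16/3)/ϵ. If u > N_0 then |(6u - 10)/(3u + 3) − 2| < (16/3)/u < ϵ.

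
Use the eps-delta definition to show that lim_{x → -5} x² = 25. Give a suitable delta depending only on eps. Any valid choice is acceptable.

Let eps > 0. We seek delta > 0 with 0 < |x + 5| < delta ⇒ |x² − 25| < eps.
Factor: x² − 25 = (x + 5)(x - 5), so |x² − 25| = |x + 5|·|x - 5|.
Impose delta ≤ 1 so that |x| < 6; then |x - 5| ≤ 11.
Hence |x² − 25| ≤ 11|x + 5|, which is < eps once |x + 5| < eps/11.
Take delta = min(1, eps/11). If 0 < |x + 5| < delta then both bounds hold and |x² − 25| ≤ 11|x + 5| < 11·(eps/11) = eps.

delta = min(1, eps/11)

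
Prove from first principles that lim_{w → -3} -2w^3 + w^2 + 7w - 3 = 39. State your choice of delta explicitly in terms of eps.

delta = min(1, eps/74)

Let eps > 0 be given. We want delta > 0 such that 0 < |w + 3| < delta implies |(-2w^3 + w^2 + 7w - 3) − 39| < eps.
(-2w^3 + w^2 + 7w - 3) − 39 = -2w^3 + w^2 + 7w - 42 = (w + 3)(-2w^2 + 7w - 14).
So |(-2w^3 + w^2 + 7w - 3) − 39| = |w + 3|·|-2w^2 + 7w - 14|.
Require delta ≤ 1. Then |w + 3| < 1 gives |w| < 4, and by the triangle inequality |-2w^2 + 7w - 14| ≤ 2·4^2 + 7·4 + 14 = 74.
Hence |(-2w^3 + w^2 + 7w - 3) − 39| ≤ 74|w + 3| < eps provided |w + 3| < eps/74.
Choosing delta = min(1, eps/74) ensures both conditions, hence |(-2w^3 + w^2 + 7w - 3) − 39| < eps.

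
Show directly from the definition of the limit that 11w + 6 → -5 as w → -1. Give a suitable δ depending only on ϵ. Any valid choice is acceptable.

Let ϵ > 0 be given. We need δ > 0 so that 0 < |w + 1| < δ implies |(11w + 6) + 5| < ϵ.
|(11w + 6) + 5| = |11w + 11| = 11|w + 1|.
Thus it suffices that |w + 1| < ϵ/11.
Take δ = ϵ/11. If 0 < |w + 1| < δ then |(11w + 6) + 5| = 11|w + 1| < 11·(ϵ/11) = ϵ.

δ = ϵ/11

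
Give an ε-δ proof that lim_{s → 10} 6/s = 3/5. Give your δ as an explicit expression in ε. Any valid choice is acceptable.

δ = min(5, (25/3)ε)

Suppose ε > 0. We seek δ > 0 such that 0 < |s − 10| < δ implies |6/s − (3/5)| < ε.
|6/s − (3/5)| = 6·|10 − s|/(10·|s|) = 6|s − 10|/(10|s|).
Require δ ≤ 5 so that |s| > 10 − 5 = 5, hence 10|s| > 50.
Then |6/s − (3/5)| < 6|s − 10|/50, which is < ε when |s − 10| < (25/3)ε.
Take δ = min(5, (25/3)ε). Then 0 < |s − 10| < δ gives both |s − 10| < 5 and |s − 10| < (25/3)ε, so |6/s − (3/5)| < ε.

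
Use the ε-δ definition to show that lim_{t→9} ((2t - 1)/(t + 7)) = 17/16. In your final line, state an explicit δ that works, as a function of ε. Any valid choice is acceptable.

Fix ε > 0. We want δ > 0 with 0 < |t − 9| < δ ⇒ |(2t - 1)/(t + 7) − (17/16)| < ε.
Combining over a common denominator, (2t - 1)/(t + 7) − (17/16) = [(2t - 1)·16 − 17·(t + 7)] / [16·(t + 7)] = 15(t − 9) / (16(t + 7)).
So |(2t - 1)/(t + 7) − (17/16)| = 15|t − 9| / (16·|t + 7|).
Restrict δ ≤ 8. Then |t − 9| < 8 gives |t + 7| = |(t − 9) + 16| ≥ 16 − 8 = 8.
Hence |(2t - 1)/(t + 7) − (17/16)| < 15|t − 9|/(16·8) = (15/128)|t − 9|, which is < ε once |t − 9| < (128/15)ε.
Take δ = min(8, (128/15)ε). Then 0 < |t − 9| < δ forces both bounds, so |(2t - 1)/(t + 7) − (17/16)| < ε.

δ = min(8, (128/15)ε)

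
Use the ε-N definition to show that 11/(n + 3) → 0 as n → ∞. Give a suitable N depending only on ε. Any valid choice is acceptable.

N = 11/ε

Suppose ε > 0. For n ≥ 1, |11/(n + 3) − 0| = 11/(n + 3) ≤ 11/n.
We need 11/n < ε, i.e. n > 11/ε.
Take N = 11/ε. If n > N then |11/(n + 3)| ≤ 11/n < ε.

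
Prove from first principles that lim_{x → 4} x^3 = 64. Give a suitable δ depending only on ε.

δ = min(1, ε/61)

Let ε > 0. We seek δ > 0 with 0 < |x − 4| < δ ⇒ |x^3 − 64| < ε.
Factor: x^3 − 64 = (x − 4)(x^2 + 4x + 16), so |x^3 − 64| = |x − 4|·|x^2 + 4x + 16|.
Impose δ ≤ 1 so that |x| < 5; then |x^2 + 4x + 16| ≤ 61.
Hence |x^3 − 64| ≤ 61|x − 4|, which is < ε once |x − 4| < ε/61.
Take δ = min(1, ε/61). If 0 < |x − 4| < δ then both bounds hold and |x^3 − 64| ≤ 61|x − 4| < 61·(ε/61) = ε.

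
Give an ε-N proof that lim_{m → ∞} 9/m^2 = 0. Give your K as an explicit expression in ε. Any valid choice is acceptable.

K = (9/ε)^{1/2}

Fix ε > 0. For m ≥ 1, |9/m^2 − 0| = 9/m^2.
9/m^2 < ε ⇔ m^2 > 9/ε ⇔ m > (9/ε)^{1/2}.
Take K = (9/ε)^{1/2}. Then m > K implies 9/m^2 < ε.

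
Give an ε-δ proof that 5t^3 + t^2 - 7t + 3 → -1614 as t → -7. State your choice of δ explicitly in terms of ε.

Fix ε > 0. We want δ > 0 such that 0 < |t + 7| < δ implies |(5t^3 + t^2 - 7t + 3) + 1614| < ε.
(5t^3 + t^2 - 7t + 3) + 1614 = 5t^3 + t^2 - 7t + 1617 = (t + 7)(5t^2 - 34t + 231).
So |(5t^3 + t^2 - 7t + 3) + 1614| = |t + 7|·|5t^2 - 34t + 231|.
Assume first that |t + 7| < 1, so |t| < 8. Then |5t^2 - 34t + 231| ≤ 5·8^2 + 34·8 + 231 = 823.
Hence |(5t^3 + t^2 - 7t + 3) + 1614| ≤ 823|t + 7| < ε provided |t + 7| < ε/823.
Choosing δ = min(1, ε/823) ensures both conditions, hence |(5t^3 + t^2 - 7t + 3) + 1614| < ε.

δ = min(1, ε/823)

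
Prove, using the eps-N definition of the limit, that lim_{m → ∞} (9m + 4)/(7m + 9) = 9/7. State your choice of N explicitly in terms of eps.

Let eps > 0 be given. For m ≥ 1, |(9m + 4)/(7m + 9) − (9/7)| = |-53|/(7(7m + 9)) = 53/(7(7m + 9)).
Since 7m + 9 ≥ 7m for m ≥ 1, this is ≤ 53/(7·7m) = (53/49)/m.
So |(9m + 4)/(7m + 9) − (9/7)| < eps whenever m > (53/49)/eps.
Take N = (53/49)/eps. If m > N then |(9m + 4)/(7m + 9) − (9/7)| ≤ (53/49)/m < eps.

N = (53/49)/eps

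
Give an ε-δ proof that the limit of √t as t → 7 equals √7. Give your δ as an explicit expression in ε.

δ = min(7, √7·ε)

Let ε > 0. We want δ > 0 such that 0 < |t − 7| < δ implies |√t − √7| < ε.
Multiplying by the conjugate, |√t − √7| = |t − 7|/(√t + √7).
Restrict δ ≤ 7 so that |t − 7| < 7 forces t > 0, and then √t + √7 > √7.
Hence |√t − √7| < |t − 7|/√7, which is < ε once |t − 7| < √7·ε.
Take δ = min(7, √7·ε). If 0 < |t − 7| < δ then t > 0 and |√t − √7| < |t − 7|/√7 < ε.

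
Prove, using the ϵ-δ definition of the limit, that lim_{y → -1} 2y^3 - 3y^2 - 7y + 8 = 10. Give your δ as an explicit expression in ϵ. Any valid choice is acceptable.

δ = min(2, ϵ/35)

Let ϵ > 0. We want δ > 0 such that 0 < |y + 1| < δ implies |(2y^3 - 3y^2 - 7y + 8) − 10| < ϵ.
(2y^3 - 3y^2 - 7y + 8) − 10 = 2y^3 - 3y^2 - 7y - 2 = (y + 1)(2y^2 - 5y - 2).
So |(2y^3 - 3y^2 - 7y + 8) − 10| = |y + 1|·|2y^2 - 5y - 2|.
Require δ ≤ 2. Then |y + 1| < 2 gives |y| < 3, and by the triangle inequality |2y^2 - 5y - 2| ≤ 2·3^2 + 5·3 + 2 = 35.
Hence |(2y^3 - 3y^2 - 7y + 8) − 10| ≤ 35|y + 1| < ϵ provided |y + 1| < ϵ/35.
Choosing δ = min(2, ϵ/35) ensures both conditions, hence |(2y^3 - 3y^2 - 7y + 8) − 10| < ϵ.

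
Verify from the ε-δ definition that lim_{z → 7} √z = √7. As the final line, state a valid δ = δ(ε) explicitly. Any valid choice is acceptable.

Suppose ε > 0. We want δ > 0 such that 0 < |z − 7| < δ implies |√z − √7| < ε.
Rationalise: √z − √7 = (z − 7)/(√z + √7), so |√z − √7| = |z − 7|/(√z + √7).
Restrict δ ≤ 7 so that |z − 7| < 7 forces z > 0, and then √z + √7 > √7.
Hence |√z − √7| < |z − 7|/√7, which is < ε once |z − 7| < √7·ε.
Take δ = min(7, √7·ε). If 0 < |z − 7| < δ then z > 0 and |√z − √7| < |z − 7|/√7 < ε.

δ = min(7, √7·ε)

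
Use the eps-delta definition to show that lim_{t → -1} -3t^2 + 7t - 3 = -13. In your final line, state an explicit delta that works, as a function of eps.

delta = min(1, eps/16)

Let eps > 0 be given. We want delta > 0 such that 0 < |t + 1| < delta implies |(-3t^2 + 7t - 3) + 13| < eps.
(-3t^2 + 7t - 3) + 13 = -3t^2 + 7t + 10 = (t + 1)(-3t + 10).
So |(-3t^2 + 7t - 3) + 13| = |t + 1|·|-3t + 10|.
Assume first that |t + 1| < 1, so |t| < 2. Then |-3t + 10| ≤ 3·2 + 10 = 16.
Hence |(-3t^2 + 7t - 3) + 13| ≤ 16|t + 1| < eps provided |t + 1| < eps/16.
Choosing delta = min(1, eps/16) ensures both conditions, hence |(-3t^2 + 7t - 3) + 13| < eps.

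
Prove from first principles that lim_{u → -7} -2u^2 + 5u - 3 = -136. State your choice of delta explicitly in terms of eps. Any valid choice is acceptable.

delta = min(1, eps/35)

Let eps > 0 be given. We want delta > 0 such that 0 < |u + 7| < delta implies |(-2u^2 + 5u - 3) + 136| < eps.
(-2u^2 + 5u - 3) + 136 = -2u^2 + 5u + 133 = (u + 7)(-2u + 19).
So |(-2u^2 + 5u - 3) + 136| = |u + 7|·|-2u + 19|.
Assume first that |u + 7| < 1, so |u| < 8. Then |-2u + 19| ≤ 2·8 + 19 = 35.
Hence |(-2u^2 + 5u - 3) + 136| ≤ 35|u + 7| < eps provided |u + 7| < eps/35.
Choosing delta = min(1, eps/35) ensures both conditions, hence |(-2u^2 + 5u - 3) + 136| < eps.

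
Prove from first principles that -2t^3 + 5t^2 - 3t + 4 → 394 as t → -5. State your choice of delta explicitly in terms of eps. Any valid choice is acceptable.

delta = min(1, eps/240)

Let eps > 0. We want delta > 0 such that 0 < |t + 5| < delta implies |(-2t^3 + 5t^2 - 3t + 4) − 394| < eps.
(-2t^3 + 5t^2 - 3t + 4) − 394 = -2t^3 + 5t^2 - 3t - 390 = (t + 5)(-2t^2 + 15t - 78).
So |(-2t^3 + 5t^2 - 3t + 4) − 394| = |t + 5|·|-2t^2 + 15t - 78|.
Require delta ≤ 1. Then |t + 5| < 1 gives |t| < 6, and by the triangle inequality |-2t^2 + 15t - 78| ≤ 2·6^2 + 15·6 + 78 = 240.
Hence |(-2t^3 + 5t^2 - 3t + 4) − 394| ≤ 240|t + 5| < eps provided |t + 5| < eps/240.
Choosing delta = min(1, eps/240) ensures both conditions, hence |(-2t^3 + 5t^2 - 3t + 4) − 394| < eps.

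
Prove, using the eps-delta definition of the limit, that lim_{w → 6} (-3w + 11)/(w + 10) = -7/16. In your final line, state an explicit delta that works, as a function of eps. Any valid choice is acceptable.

delta = min(8, (128/41)eps)

Let eps > 0 be given. We want delta > 0 with 0 < |w − 6| < delta ⇒ |(-3w + 11)/(w + 10) + 7/16| < eps.
Combining over a common denominator, (-3w + 11)/(w + 10) + 7/16 = [(-3w + 11)·16 − (-7)·(w + 10)] / [16·(w + 10)] = -41(w − 6) / (16(w + 10)).
So |(-3w + 11)/(w + 10) + 7/16| = 41|w − 6| / (16·|w + 10|).
Restrict delta ≤ 8. Then |w − 6| < 8 gives |w + 10| = |(w − 6) + 16| ≥ 16 − 8 = 8.
Hence |(-3w + 11)/(w + 10) + 7/16| < 41|w − 6|/(16·8) = (41/128)|w − 6|, which is < eps once |w − 6| < (128/41)eps.
Take delta = min(8, (128/41)eps). Then 0 < |w − 6| < delta forces both bounds, so |(-3w + 11)/(w + 10) + 7/16| < eps.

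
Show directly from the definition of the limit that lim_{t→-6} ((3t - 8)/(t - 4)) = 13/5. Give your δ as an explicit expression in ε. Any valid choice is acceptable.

Fix ε > 0. We want δ > 0 with 0 < |t + 6| < δ ⇒ |(3t - 8)/(t - 4) − (13/5)| < ε.
Combining over a common denominator, (3t - 8)/(t - 4) − (13/5) = [(3t - 8)·(-10) − (-26)·(t - 4)] / [(-10)·(t - 4)] = -4(t + 6) / ((-10)(t - 4)).
So |(3t - 8)/(t - 4) − (13/5)| = 4|t + 6| / (10·|t − 4|).
Require δ ≤ 5, so |t − 4| ≥ |-10| − |t + 6| > 10 − 5 = 5.
Hence |(3t - 8)/(t - 4) − (13/5)| < 4|t + 6|/(10·5) = (2/25)|t + 6|, which is < ε once |t + 6| < (25/2)ε.
Take δ = min(5, (25/2)ε). Then 0 < |t + 6| < δ forces both bounds, so |(3t - 8)/(t - 4) − (13/5)| < ε.

δ = min(5, (25/2)ε)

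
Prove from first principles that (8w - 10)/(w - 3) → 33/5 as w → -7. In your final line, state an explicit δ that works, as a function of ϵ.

δ = min(5, (25/7)ϵ)

Suppose ϵ > 0. We want δ > 0 with 0 < |w + 7| < δ ⇒ |(8w - 10)/(w - 3) − (33/5)| < ϵ.
Combining over a common denominator, (8w - 10)/(w - 3) − (33/5) = [(8w - 10)·(-10) − (-66)·(w - 3)] / [(-10)·(w - 3)] = -14(w + 7) / ((-10)(w - 3)).
So |(8w - 10)/(w - 3) − (33/5)| = 14|w + 7| / (10·|w − 3|).
Restrict δ ≤ 5. Then |w + 7| < 5 gives |w − 3| = |(w + 7) + (-10)| ≥ 10 − 5 = 5.
Hence |(8w - 10)/(w - 3) − (33/5)| < 14|w + 7|/(10·5) = (7/25)|w + 7|, which is < ϵ once |w + 7| < (25/7)ϵ.
Take δ = min(5, (25/7)ϵ). Then 0 < |w + 7| < δ forces both bounds, so |(8w - 10)/(w - 3) − (33/5)| < ϵ.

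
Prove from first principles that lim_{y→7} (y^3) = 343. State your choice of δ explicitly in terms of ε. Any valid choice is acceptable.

δ = min(1, ε/169)

Let ε > 0 be given. We seek δ > 0 with 0 < |y − 7| < δ ⇒ |y^3 − 343| < ε.
Factor: y^3 − 343 = (y − 7)(y^2 + 7y + 49), so |y^3 − 343| = |y − 7|·|y^2 + 7y + 49|.
Restrict δ ≤ 1. Then |y − 7| < 1 gives |y| < 8, so by the triangle inequality |y^2 + 7y + 49| ≤ 8^2 + 7·8 + 49 = 169.
Hence |y^3 − 343| ≤ 169|y − 7|, which is < ε once |y − 7| < ε/169.
Take δ = min(1, ε/169). If 0 < |y − 7| < δ then both bounds hold and |y^3 − 343| ≤ 169|y − 7| < 169·(ε/169) = ε.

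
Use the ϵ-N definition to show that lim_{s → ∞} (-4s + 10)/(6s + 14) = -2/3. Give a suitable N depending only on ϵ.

N = (29/9)/ϵ

Let ϵ > 0. We seek N > 0 such that s > N implies |(-4s + 10)/(6s + 14) + 2/3| < ϵ.
(-4s + 10)/(6s + 14) + 2/3 = (6(-4s + 10) − (-4)(6s + 14)) / (6(6s + 14)) = 116/(6(6s + 14)).
For s > 0 we have 6s + 14 > 6s, so |(-4s + 10)/(6s + 14) + 2/3| = 116/(6(6s + 14)) < 116/(6·6s) = (29/9)/s.
Thus |(-4s + 10)/(6s + 14) + 2/3| < ϵ whenever s > (29/9)/ϵ.
Take N = (29/9)/ϵ. If s > N then |(-4s + 10)/(6s + 14) + 2/3| < (29/9)/s < ϵ.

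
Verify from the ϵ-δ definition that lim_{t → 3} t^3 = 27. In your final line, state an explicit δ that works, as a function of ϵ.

δ = min(1, ϵ/37)

Suppose ϵ > 0. We seek δ > 0 with 0 < |t − 3| < δ ⇒ |t^3 − 27| < ϵ.
Factor: t^3 − 27 = (t − 3)(t^2 + 3t + 9), so |t^3 − 27| = |t − 3|·|t^2 + 3t + 9|.
Impose δ ≤ 1 so that |t| < 4; then |t^2 + 3t + 9| ≤ 37.
Hence |t^3 − 27| ≤ 37|t − 3|, which is < ϵ once |t − 3| < ϵ/37.
Take δ = min(1, ϵ/37). If 0 < |t − 3| < δ then both bounds hold and |t^3 − 27| ≤ 37|t − 3| < 37·(ϵ/37) = ϵ.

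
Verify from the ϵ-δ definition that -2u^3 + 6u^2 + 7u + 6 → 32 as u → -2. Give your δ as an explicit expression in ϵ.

δ = min(1, ϵ/61)

Let ϵ > 0 be given. We want δ > 0 such that 0 < |u + 2| < δ implies |(-2u^3 + 6u^2 + 7u + 6) − 32| < ϵ.
(-2u^3 + 6u^2 + 7u + 6) − 32 = -2u^3 + 6u^2 + 7u - 26 = (u + 2)(-2u^2 + 10u - 13).
So |(-2u^3 + 6u^2 + 7u + 6) − 32| = |u + 2|·|-2u^2 + 10u - 13|.
Require δ ≤ 1. Then |u + 2| < 1 gives |u| < 3, and by the triangle inequality |-2u^2 + 10u - 13| ≤ 2·3^2 + 10·3 + 13 = 61.
Hence |(-2u^3 + 6u^2 + 7u + 6) − 32| ≤ 61|u + 2| < ϵ provided |u + 2| < ϵ/61.
Choosing δ = min(1, ϵ/61) ensures both conditions, hence |(-2u^3 + 6u^2 + 7u + 6) − 32| < ϵ.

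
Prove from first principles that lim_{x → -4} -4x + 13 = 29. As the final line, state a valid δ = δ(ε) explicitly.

Let ε > 0. We need δ > 0 so that 0 < |x + 4| < δ implies |(-4x + 13) − 29| < ε.
|(-4x + 13) − 29| = |-4x - 16| = 4|x + 4|.
So 4|x + 4| < ε exactly when |x + 4| < ε/4.
Take δ = ε/4. If 0 < |x + 4| < δ then |(-4x + 13) − 29| = 4|x + 4| < 4·(ε/4) = ε.

δ = ε/4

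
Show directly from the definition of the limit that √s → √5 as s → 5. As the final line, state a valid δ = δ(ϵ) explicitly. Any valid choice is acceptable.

δ = min(5, √5·ϵ)

Suppose ϵ > 0. We want δ > 0 such that 0 < |s − 5| < δ implies |√s − √5| < ϵ.
Multiplying by the conjugate, |√s − √5| = |s − 5|/(√s + √5).
Restrict δ ≤ 5 so that |s − 5| < 5 forces s > 0, and then √s + √5 > √5.
Hence |√s − √5| < |s − 5|/√5, which is < ϵ once |s − 5| < √5·ϵ.
Take δ = min(5, √5·ϵ). If 0 < |s − 5| < δ then s > 0 and |√s − √5| < |s − 5|/√5 < ϵ.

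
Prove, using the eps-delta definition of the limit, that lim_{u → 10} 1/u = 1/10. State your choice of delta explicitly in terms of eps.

Suppose eps > 0. We seek delta > 0 such that 0 < |u − 10| < delta implies |1/u − (1/10)| < eps.
|1/u − (1/10)| = |10 − u|/(10·|u|) = |u − 10|/(10|u|).
Restrict delta ≤ 5. Then |u − 10| < 5 gives |u| > 5, so 10|u| > 50.
Then |1/u − (1/10)| < |u − 10|/50, which is < eps when |u − 10| < 50eps.
Take delta = min(5, 50eps). Then 0 < |u − 10| < delta gives both |u − 10| < 5 and |u − 10| < 50eps, so |1/u − (1/10)| < eps.

delta = min(5, 50eps)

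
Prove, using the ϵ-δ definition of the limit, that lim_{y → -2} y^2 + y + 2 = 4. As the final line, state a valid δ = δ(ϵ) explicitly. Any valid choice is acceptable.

δ = min(1, ϵ/4)

Suppose ϵ > 0. We want δ > 0 such that 0 < |y + 2| < δ implies |(y^2 + y + 2) − 4| < ϵ.
(y^2 + y + 2) − 4 = y^2 + y - 2 = (y + 2)(y - 1).
So |(y^2 + y + 2) − 4| = |y + 2|·|y - 1|.
Require δ ≤ 1. Then |y + 2| < 1 gives |y| < 3, and by the triangle inequality |y - 1| ≤ 3 + 1 = 4.
Hence |(y^2 + y + 2) − 4| ≤ 4|y + 2| < ϵ provided |y + 2| < ϵ/4.
Choosing δ = min(1, ϵ/4) ensures both conditions, hence |(y^2 + y + 2) − 4| < ϵ.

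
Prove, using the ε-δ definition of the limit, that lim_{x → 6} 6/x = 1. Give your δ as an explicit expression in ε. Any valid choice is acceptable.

δ = min(3, 3ε)

Let ε > 0 be given. We seek δ > 0 such that 0 < |x − 6| < δ implies |6/x − 1| < ε.
|6/x − 1| = 6·|6 − x|/(6·|x|) = 6|x − 6|/(6|x|).
Restrict δ ≤ 3. Then |x − 6| < 3 gives |x| > 3, so 6|x| > 18.
Then |6/x − 1| < 6|x − 6|/18, which is < ε when |x − 6| < 3ε.
Take δ = min(3, 3ε). Then 0 < |x − 6| < δ gives both |x − 6| < 3 and |x − 6| < 3ε, so |6/x − 1| < ε.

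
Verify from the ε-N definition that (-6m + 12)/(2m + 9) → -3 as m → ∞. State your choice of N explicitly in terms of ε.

N = (39/2)/ε

Let ε > 0 be given. For m ≥ 1, |(-6m + 12)/(2m + 9) + 3| = |78|/(2(2m + 9)) = 78/(2(2m + 9)).
Since 2m + 9 ≥ 2m for m ≥ 1, this is ≤ 78/(2·2m) = (39/2)/m.
So |(-6m + 12)/(2m + 9) + 3| < ε whenever m > (39/2)/ε.
Take N = (39/2)/ε. If m > N then |(-6m + 12)/(2m + 9) + 3| ≤ (39/2)/m < ε.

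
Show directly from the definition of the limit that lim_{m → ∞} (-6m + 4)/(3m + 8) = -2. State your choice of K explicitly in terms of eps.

Let eps > 0 be given. For m ≥ 1, |(-6m + 4)/(3m + 8) + 2| = |60|/(3(3m + 8)) = 60/(3(3m + 8)).
Since 3m + 8 ≥ 3m for m ≥ 1, this is ≤ 60/(3·3m) = (20/3)/m.
So |(-6m + 4)/(3m + 8) + 2| < eps whenever m > (20/3)/eps.
Take K = (20/3)/eps. If m > K then |(-6m + 4)/(3m + 8) + 2| ≤ (20/3)/m < eps.

K = (20/3)/eps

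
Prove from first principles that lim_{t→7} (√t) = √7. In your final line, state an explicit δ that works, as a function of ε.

δ = min(7, √7·ε)

Let ε > 0 be given. We want δ > 0 such that 0 < |t − 7| < δ implies |√t − √7| < ε.
Multiplying by the conjugate, |√t − √7| = |t − 7|/(√t + √7).
Restrict δ ≤ 7 so that |t − 7| < 7 forces t > 0, and then √t + √7 > √7.
Hence |√t − √7| < |t − 7|/√7, which is < ε once |t − 7| < √7·ε.
Take δ = min(7, √7·ε). If 0 < |t − 7| < δ then t > 0 and |√t − √7| < |t − 7|/√7 < ε.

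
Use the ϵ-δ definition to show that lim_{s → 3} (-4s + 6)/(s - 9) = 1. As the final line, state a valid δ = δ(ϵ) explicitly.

δ = min(3, (3/5)ϵ)

Let ϵ > 0. We want δ > 0 with 0 < |s − 3| < δ ⇒ |(-4s + 6)/(s - 9) − 1| < ϵ.
Combining over a common denominator, (-4s + 6)/(s - 9) − 1 = [(-4s + 6)·(-6) − (-6)·(s - 9)] / [(-6)·(s - 9)] = 30(s − 3) / ((-6)(s - 9)).
So |(-4s + 6)/(s - 9) − 1| = 30|s − 3| / (6·|s − 9|).
Restrict δ ≤ 3. Then |s − 3| < 3 gives |s − 9| = |(s − 3) + (-6)| ≥ 6 − 3 = 3.
Hence |(-4s + 6)/(s - 9) − 1| < 30|s − 3|/(6·3) = (5/3)|s − 3|, which is < ϵ once |s − 3| < (3/5)ϵ.
Take δ = min(3, (3/5)ϵ). Then 0 < |s − 3| < δ forces both bounds, so |(-4s + 6)/(s - 9) − 1| < ϵ.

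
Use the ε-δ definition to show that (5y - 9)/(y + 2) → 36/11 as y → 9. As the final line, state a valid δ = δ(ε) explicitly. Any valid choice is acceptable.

δ = min(11/2, (121/38)ε)

Let ε > 0. We want δ > 0 with 0 < |y − 9| < δ ⇒ |(5y - 9)/(y + 2) − (36/11)| < ε.
Combining over a common denominator, (5y - 9)/(y + 2) − (36/11) = [(5y - 9)·11 − 36·(y + 2)] / [11·(y + 2)] = 19(y − 9) / (11(y + 2)).
So |(5y - 9)/(y + 2) − (36/11)| = 19|y − 9| / (11·|y + 2|).
Require δ ≤ 11/2, so |y + 2| ≥ |11| − |y − 9| > 11 − 11/2 = 11/2.
Hence |(5y - 9)/(y + 2) − (36/11)| < 19|y − 9|/(11·(11/2)) = (38/121)|y − 9|, which is < ε once |y − 9| < (121/38)ε.
Take δ = min(11/2, (121/38)ε). Then 0 < |y − 9| < δ forces both bounds, so |(5y - 9)/(y + 2) − (36/11)| < ε.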